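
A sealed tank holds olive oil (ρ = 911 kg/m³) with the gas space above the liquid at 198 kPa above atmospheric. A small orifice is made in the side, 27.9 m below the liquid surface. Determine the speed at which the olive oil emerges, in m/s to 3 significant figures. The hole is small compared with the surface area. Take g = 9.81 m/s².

v ≈ 31.3 m/s

Take point 1 at the surface (v₁ ≈ 0) and point 2 at the hole (at atmospheric pressure). Bernoulli: P₁ + ρg h = P_atm + ½ρv₂².
With P₁ − P_atm = 198000 Pa, v₂ = √(2gh + 2ΔP/ρ) = √(2·9.81·27.9 + 2·198000/911) = 31.3 m/s.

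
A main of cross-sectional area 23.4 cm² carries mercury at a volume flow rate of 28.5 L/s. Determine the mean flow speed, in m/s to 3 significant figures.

v ≈ 12.2 m/s

Q = 28.5 L/s = 0.0285 m³/s.
v = Q/A = 0.0285 / 0.00234 = 12.2 m/s.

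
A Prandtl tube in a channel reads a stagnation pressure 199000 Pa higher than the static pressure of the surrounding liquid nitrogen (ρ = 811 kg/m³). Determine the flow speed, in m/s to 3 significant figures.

The dynamic pressure equals the rise in static pressure at the stagnation point: ΔP = ½ρv².
v = √(2ΔP/ρ) = √(2·199000/811) = 22.2 m/s.

22.2 m/s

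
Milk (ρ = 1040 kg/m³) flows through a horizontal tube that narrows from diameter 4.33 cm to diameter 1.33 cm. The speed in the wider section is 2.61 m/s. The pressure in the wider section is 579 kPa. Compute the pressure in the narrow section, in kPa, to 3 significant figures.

By continuity, v₂ = v₁·A₁/A₂ = 2.61·(14.7/1.39) = 27.7 m/s.
Bernoulli (h₁ = h₂): P₁ − P₂ = ½ρ(v₂² − v₁²).
P₂ = P₁ − ½ρ(v₂² − v₁²) = 579000 − ½·1040·(27.7² − 2.61²) = 579000 − 394000 = 185000 Pa.

P₂ ≈ 185 kPa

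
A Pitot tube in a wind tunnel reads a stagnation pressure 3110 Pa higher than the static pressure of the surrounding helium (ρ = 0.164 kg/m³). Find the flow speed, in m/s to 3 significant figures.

v = 195 m/s

At the stagnation point the flow is brought to rest, so Bernoulli gives P_stag − P_static = ½ρv².
v = √(2ΔP/ρ) = √(2·3110/0.164) = 195 m/s.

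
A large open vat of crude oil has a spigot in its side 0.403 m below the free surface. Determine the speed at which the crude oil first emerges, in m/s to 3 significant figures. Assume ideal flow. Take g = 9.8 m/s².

v ≈ 2.81 m/s

Bernoulli from surface to hole (P equal, v_surface ≈ 0): v = √(2gh) = √(2×9.8×0.403) = 2.81 m/s.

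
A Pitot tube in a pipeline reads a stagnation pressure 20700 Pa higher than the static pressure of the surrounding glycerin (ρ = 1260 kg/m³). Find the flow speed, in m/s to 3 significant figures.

Bernoulli between the free stream and the stagnation point: ½ρv² = P_stag − P_static.
v = √(2ΔP/ρ) = √(2·20700/1260) = 5.73 m/s.

v ≈ 5.73 m/s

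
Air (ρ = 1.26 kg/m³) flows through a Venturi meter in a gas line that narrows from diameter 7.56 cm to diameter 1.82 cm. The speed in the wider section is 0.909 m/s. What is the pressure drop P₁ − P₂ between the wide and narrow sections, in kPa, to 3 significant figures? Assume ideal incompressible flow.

0.154 kPa

Continuity gives A₁v₁ = A₂v₂, so v₂ = (44.9 cm²)/(2.60 cm²) × 0.909 m/s = 15.7 m/s.
Bernoulli (h₁ = h₂): P₁ − P₂ = ½ρ(v₂² − v₁²).
P₁ − P₂ = ½·1.26·(15.7² − 0.909²) = ½·1.26·245 = 154 Pa.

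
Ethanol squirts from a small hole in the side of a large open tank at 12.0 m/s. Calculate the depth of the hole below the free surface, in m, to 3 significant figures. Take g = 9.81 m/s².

h ≈ 7.34 m

Inverting v = √(2gh) gives h = v² / 2g.
h = 12.0²/(2·9.81) = 144/19.62 = 7.34 m.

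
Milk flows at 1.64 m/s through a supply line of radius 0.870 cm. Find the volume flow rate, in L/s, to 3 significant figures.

Q = A·v = 0.000238 m² × 1.64 m/s = 0.000390 m³/s.
Converting: 0.000390 m³/s × 1000 = 0.390 L/s.

Q ≈ 0.390 L/s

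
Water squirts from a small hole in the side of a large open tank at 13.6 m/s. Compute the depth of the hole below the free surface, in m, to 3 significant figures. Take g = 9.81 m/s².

h ≈ 9.43 m

Torricelli: v = √(2gh), so h = v²/(2g).
h = 13.6²/(2·9.81) = 185/19.62 = 9.43 m.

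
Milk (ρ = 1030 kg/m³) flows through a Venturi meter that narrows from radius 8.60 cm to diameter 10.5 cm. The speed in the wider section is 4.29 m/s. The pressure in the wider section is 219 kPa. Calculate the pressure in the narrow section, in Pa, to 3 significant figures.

P₂ ≈ 160000 Pa

The volume flow rate is constant, so v₂ = (A₁/A₂)v₁ = (232/86.6)·4.29 = 11.5 m/s.
Along the horizontal streamline, P + ½ρv² is constant.
P₂ = P₁ − ½ρ(v₂² − v₁²) = 219000 − ½·1030·(11.5² − 4.29²) = 219000 − 58800 = 160000 Pa.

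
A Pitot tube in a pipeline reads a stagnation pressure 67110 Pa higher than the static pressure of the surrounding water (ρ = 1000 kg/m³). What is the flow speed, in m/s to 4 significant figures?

v ≈ 11.59 m/s

Bernoulli between the free stream and the stagnation point: ½ρv² = P_stag − P_static.
v = √(2ΔP/ρ) = √(2·67110/1000) = 11.59 m/s.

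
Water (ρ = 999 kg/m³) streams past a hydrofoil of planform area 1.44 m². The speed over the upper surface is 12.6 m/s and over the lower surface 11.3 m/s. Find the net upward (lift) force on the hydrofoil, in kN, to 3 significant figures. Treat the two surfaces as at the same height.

With equal heights on the two surfaces, Bernoulli gives P_lower − P_upper = ½ρ(v_upper² − v_lower²).
ΔP = ½·999·(12.6² − 11.3²) = 15500 Pa.
Lift = ΔP · A = 15500 × 1.44 = 22300 N.

F ≈ 22.3 kN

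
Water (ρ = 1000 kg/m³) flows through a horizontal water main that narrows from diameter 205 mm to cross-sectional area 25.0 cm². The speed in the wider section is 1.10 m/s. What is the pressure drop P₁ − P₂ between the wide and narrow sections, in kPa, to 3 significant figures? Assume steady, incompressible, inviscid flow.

ΔP ≈ 105 kPa

Mass conservation (A₁v₁ = A₂v₂) gives v₂ = 1.10 × 330/25.0 = 14.5 m/s.
Bernoulli (h₁ = h₂): P₁ − P₂ = ½ρ(v₂² − v₁²).
P₁ − P₂ = ½·1000·(14.5² − 1.10²) = ½·1000·210 = 105000 Pa.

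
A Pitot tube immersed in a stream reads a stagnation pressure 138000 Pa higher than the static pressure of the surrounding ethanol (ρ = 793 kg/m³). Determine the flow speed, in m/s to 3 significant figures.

v = 18.7 m/s

At the stagnation point the flow is brought to rest, so Bernoulli gives P_stag − P_static = ½ρv².
v = √(2ΔP/ρ) = √(2·138000/793) = 18.7 m/s.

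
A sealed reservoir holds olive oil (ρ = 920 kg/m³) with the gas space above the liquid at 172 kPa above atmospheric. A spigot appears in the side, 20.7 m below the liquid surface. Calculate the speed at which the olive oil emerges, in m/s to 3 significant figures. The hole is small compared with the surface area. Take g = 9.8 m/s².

27.9 m/s

Take point 1 at the surface (v₁ ≈ 0) and point 2 at the hole (at atmospheric pressure). Bernoulli: P₁ + ρg h = P_atm + ½ρv₂².
With P₁ − P_atm = 172000 Pa, v₂ = √(2gh + 2ΔP/ρ) = √(2·9.8·20.7 + 2·172000/920) = 27.9 m/s.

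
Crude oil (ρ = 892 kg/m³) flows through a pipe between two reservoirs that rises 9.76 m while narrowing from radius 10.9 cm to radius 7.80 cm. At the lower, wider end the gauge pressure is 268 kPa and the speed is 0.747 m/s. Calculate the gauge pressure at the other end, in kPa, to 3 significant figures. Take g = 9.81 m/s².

Mass conservation (A₁v₁ = A₂v₂) gives v₂ = 0.747 × 373/191 = 1.46 m/s.
Applying Bernoulli between the two ends and solving for P₂: P₂ = P₁ + ½ρ(v₁² − v₂²) − ρgΔh.
P₂ = 268000 + ½·892·(0.747² − 1.46²) − 892·9.81·(+9.76) = 268000 + (-700) − (85400) = 182000 Pa.

P₂ = 182 kPa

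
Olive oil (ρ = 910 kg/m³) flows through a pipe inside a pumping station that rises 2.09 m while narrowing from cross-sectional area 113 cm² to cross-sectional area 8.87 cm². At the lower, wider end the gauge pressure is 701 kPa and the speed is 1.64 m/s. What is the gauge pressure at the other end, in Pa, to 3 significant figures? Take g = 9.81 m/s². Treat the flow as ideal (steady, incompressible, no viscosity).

485000 Pa

Continuity gives A₁v₁ = A₂v₂, so v₂ = (113 cm²)/(8.87 cm²) × 1.64 m/s = 20.9 m/s.
Bernoulli: P₁ + ½ρv₁² + ρg h₁ = P₂ + ½ρv₂² + ρg h₂, so P₂ = P₁ + ½ρ(v₁² − v₂²) − ρg(h₂ − h₁).
P₂ = 701000 + ½·910·(1.64² − 20.9²) − 910·9.81·(+2.09) = 701000 + (-197000) − (18700) = 485000 Pa.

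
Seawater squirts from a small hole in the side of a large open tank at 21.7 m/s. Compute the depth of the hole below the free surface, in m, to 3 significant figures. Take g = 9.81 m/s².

h ≈ 24.0 m

Inverting v = √(2gh) gives h = v² / 2g.
h = 21.7²/(2·9.81) = 471/19.62 = 24.0 m.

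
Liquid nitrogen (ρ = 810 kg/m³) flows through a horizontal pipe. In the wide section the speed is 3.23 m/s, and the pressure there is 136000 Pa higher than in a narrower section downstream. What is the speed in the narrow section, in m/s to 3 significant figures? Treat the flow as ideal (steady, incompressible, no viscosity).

v₂ ≈ 18.6 m/s

Horizontal Bernoulli: P₁ + ½ρv₁² = P₂ + ½ρv₂², so v₂² = v₁² + 2(P₁ − P₂)/ρ.
v₂ = √(3.23² + 2·136000/810) = √(10.4 + 336) = 18.6 m/s.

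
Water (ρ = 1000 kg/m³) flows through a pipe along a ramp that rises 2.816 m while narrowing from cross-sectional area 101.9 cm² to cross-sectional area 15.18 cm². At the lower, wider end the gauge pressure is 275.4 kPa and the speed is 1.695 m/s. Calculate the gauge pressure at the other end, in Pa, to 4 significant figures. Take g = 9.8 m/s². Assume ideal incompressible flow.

By continuity, v₂ = v₁·A₁/A₂ = 1.695·(101.9/15.18) = 11.38 m/s.
Applying Bernoulli between the two ends and solving for P₂: P₂ = P₁ + ½ρ(v₁² − v₂²) − ρgΔh.
P₂ = 275400 + ½·1000·(1.695² − 11.38²) − 1000·9.8·(+2.816) = 275400 + (-63290) − (27600) = 184500 Pa.

P₂ ≈ 184500 Pa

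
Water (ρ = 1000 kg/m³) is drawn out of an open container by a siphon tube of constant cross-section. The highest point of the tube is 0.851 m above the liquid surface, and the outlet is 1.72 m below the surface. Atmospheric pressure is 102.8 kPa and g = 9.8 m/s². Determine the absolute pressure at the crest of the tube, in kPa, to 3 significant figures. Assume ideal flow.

Bernoulli surface→outlet gives ½v² = g·h_out, so v = √(2·9.8·1.72) = 5.81 m/s.
With constant cross-section the crest speed equals v; applying Bernoulli from the surface up to the crest, P_top = P_atm − ½ρv² − ρg·h_top.
P_top = 102800 − ½·1000·5.81² − 1000·9.8·0.851 = 77600 Pa.

P_top ≈ 77.6 kPa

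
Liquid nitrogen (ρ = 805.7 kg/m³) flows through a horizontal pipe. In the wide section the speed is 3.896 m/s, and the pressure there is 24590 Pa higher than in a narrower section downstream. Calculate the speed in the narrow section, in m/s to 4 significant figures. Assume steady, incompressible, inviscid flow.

v₂ ≈ 8.730 m/s

With h₁ = h₂, rearranging Bernoulli gives v₂ = √(v₁² + 2ΔP/ρ).
v₂ = √(3.896² + 2·24590/805.7) = √(15.18 + 61.04) = 8.730 m/s.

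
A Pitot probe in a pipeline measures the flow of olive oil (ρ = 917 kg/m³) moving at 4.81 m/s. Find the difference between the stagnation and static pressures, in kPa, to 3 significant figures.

ΔP = 10.6 kPa

The dynamic pressure equals the rise in static pressure at the stagnation point: ΔP = ½ρv².
ΔP = ½·917·4.81² = 10600 Pa.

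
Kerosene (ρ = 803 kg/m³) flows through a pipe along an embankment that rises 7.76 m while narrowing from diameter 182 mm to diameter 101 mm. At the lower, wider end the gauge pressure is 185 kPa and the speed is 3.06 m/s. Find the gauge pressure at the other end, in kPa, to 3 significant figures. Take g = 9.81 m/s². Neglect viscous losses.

P₂ ≈ 88.0 kPa

Continuity gives A₁v₁ = A₂v₂, so v₂ = (260 cm²)/(80.1 cm²) × 3.06 m/s = 9.94 m/s.
Applying Bernoulli between the two ends and solving for P₂: P₂ = P₁ + ½ρ(v₁² − v₂²) − ρgΔh.
P₂ = 185000 + ½·803·(3.06² − 9.94²) − 803·9.81·(+7.76) = 185000 + (-35900) − (61100) = 88000 Pa.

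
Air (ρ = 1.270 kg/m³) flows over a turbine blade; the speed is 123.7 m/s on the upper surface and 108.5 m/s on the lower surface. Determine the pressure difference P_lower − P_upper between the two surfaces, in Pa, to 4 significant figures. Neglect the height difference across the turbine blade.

Bernoulli (same height): P_lower − P_upper = ½ρ(v_upper² − v_lower²).
ΔP = ½·1.270·(123.7² − 108.5²) = 2241 Pa.

ΔP ≈ 2241 Pa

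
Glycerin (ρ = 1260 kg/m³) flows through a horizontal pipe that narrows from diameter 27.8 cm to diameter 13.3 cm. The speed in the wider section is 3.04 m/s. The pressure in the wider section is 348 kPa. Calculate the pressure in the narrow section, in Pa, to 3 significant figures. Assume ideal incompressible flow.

The volume flow rate is constant, so v₂ = (A₁/A₂)v₁ = (607/139)·3.04 = 13.3 m/s.
Bernoulli (h₁ = h₂): P₁ − P₂ = ½ρ(v₂² − v₁²).
P₂ = P₁ − ½ρ(v₂² − v₁²) = 348000 − ½·1260·(13.3² − 3.04²) = 348000 − 105000 = 243000 Pa.

P₂ ≈ 243000 Pa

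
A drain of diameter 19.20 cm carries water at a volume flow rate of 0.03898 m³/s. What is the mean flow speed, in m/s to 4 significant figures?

v ≈ 1.346 m/s

Q = 0.03898 m³/s = 0.03898 m³/s.
v = Q/A = 0.03898 / 0.02895 = 1.346 m/s.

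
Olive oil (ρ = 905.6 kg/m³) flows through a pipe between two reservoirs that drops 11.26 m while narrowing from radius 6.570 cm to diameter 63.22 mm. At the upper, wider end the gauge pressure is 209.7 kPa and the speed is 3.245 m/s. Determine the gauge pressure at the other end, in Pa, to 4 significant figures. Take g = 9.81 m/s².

Continuity gives A₁v₁ = A₂v₂, so v₂ = (135.6 cm²)/(31.39 cm²) × 3.245 m/s = 14.02 m/s.
Energy conservation along the streamline gives P₂ = P₁ − ½ρ(v₂² − v₁²) − ρg(h₂ − h₁).
P₂ = 209700 + ½·905.6·(3.245² − 14.02²) − 905.6·9.81·(−11.26) = 209700 + (-84210) − (-100000) = 225500 Pa.

P₂ ≈ 225500 Pa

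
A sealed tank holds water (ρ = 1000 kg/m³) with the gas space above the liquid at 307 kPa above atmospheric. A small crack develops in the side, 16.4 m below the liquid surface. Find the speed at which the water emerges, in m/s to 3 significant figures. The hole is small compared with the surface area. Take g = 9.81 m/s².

Take point 1 at the surface (v₁ ≈ 0) and point 2 at the hole (at atmospheric pressure). Bernoulli: P₁ + ρg h = P_atm + ½ρv₂².
With P₁ − P_atm = 307000 Pa, v₂ = √(2gh + 2ΔP/ρ) = √(2·9.81·16.4 + 2·307000/1000) = 30.6 m/s.

v ≈ 30.6 m/s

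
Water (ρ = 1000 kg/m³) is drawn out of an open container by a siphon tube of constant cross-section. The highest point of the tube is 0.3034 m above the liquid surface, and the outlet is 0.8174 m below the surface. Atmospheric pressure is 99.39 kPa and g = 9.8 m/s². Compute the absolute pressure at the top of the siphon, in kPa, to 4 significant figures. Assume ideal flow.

P_top = 88.41 kPa

The outlet speed comes from Torricelli: v = √(2g·0.8174) = 4.003 m/s.
With constant cross-section the crest speed equals v; applying Bernoulli from the surface up to the crest, P_top = P_atm − ½ρv² − ρg·h_top.
P_top = 99390 − ½·1000·4.003² − 1000·9.8·0.3034 = 88410 Pa.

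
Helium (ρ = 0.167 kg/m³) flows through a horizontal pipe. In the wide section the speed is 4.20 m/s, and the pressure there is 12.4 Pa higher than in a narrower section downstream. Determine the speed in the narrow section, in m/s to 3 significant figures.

12.9 m/s

With h₁ = h₂, rearranging Bernoulli gives v₂ = √(v₁² + 2ΔP/ρ).
v₂ = √(4.20² + 2·12.4/0.167) = √(17.6 + 149) = 12.9 m/s.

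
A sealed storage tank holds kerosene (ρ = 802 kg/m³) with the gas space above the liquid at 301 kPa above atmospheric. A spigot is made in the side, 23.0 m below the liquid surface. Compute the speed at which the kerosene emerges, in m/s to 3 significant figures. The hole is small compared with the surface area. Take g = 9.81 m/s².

Take point 1 at the surface (v₁ ≈ 0) and point 2 at the hole (at atmospheric pressure). Bernoulli: P₁ + ρg h = P_atm + ½ρv₂².
With P₁ − P_atm = 301000 Pa, v₂ = √(2gh + 2ΔP/ρ) = √(2·9.81·23.0 + 2·301000/802) = 34.7 m/s.

34.7 m/s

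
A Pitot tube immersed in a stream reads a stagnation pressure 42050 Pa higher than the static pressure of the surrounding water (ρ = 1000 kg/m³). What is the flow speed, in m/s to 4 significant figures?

9.171 m/s

At the stagnation point the flow is brought to rest, so Bernoulli gives P_stag − P_static = ½ρv².
v = √(2ΔP/ρ) = √(2·42050/1000) = 9.171 m/s.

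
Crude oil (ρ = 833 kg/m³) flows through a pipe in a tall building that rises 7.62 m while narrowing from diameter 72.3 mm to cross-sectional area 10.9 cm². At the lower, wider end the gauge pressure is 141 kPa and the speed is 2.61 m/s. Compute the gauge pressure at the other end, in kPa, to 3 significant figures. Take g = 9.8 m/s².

41.4 kPa

Mass conservation (A₁v₁ = A₂v₂) gives v₂ = 2.61 × 41.1/10.9 = 9.83 m/s.
Applying Bernoulli between the two ends and solving for P₂: P₂ = P₁ + ½ρ(v₁² − v₂²) − ρgΔh.
P₂ = 141000 + ½·833·(2.61² − 9.83²) − 833·9.8·(+7.62) = 141000 + (-37400) − (62200) = 41400 Pa.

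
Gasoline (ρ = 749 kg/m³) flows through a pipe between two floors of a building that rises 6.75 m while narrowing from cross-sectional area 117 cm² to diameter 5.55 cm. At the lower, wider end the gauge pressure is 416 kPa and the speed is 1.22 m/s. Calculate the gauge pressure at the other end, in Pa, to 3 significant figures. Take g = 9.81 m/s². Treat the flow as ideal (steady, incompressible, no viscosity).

Continuity gives A₁v₁ = A₂v₂, so v₂ = (117 cm²)/(24.2 cm²) × 1.22 m/s = 5.90 m/s.
Bernoulli: P₁ + ½ρv₁² + ρg h₁ = P₂ + ½ρv₂² + ρg h₂, so P₂ = P₁ + ½ρ(v₁² − v₂²) − ρg(h₂ − h₁).
P₂ = 416000 + ½·749·(1.22² − 5.90²) − 749·9.81·(+6.75) = 416000 + (-12500) − (49600) = 354000 Pa.

P₂ = 354000 Pa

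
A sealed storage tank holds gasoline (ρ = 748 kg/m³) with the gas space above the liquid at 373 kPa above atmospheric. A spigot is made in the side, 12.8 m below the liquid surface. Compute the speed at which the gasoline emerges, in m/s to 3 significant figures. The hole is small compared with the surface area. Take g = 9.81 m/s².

Take point 1 at the surface (v₁ ≈ 0) and point 2 at the hole (at atmospheric pressure). Bernoulli: P₁ + ρg h = P_atm + ½ρv₂².
With P₁ − P_atm = 373000 Pa, v₂ = √(2gh + 2ΔP/ρ) = √(2·9.81·12.8 + 2·373000/748) = 35.3 m/s.

v = 35.3 m/s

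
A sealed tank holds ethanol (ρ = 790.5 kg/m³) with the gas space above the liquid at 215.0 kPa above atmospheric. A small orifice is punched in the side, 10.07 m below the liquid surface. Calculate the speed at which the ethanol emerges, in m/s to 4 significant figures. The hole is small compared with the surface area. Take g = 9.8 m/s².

v = 27.23 m/s

Take point 1 at the surface (v₁ ≈ 0) and point 2 at the hole (at atmospheric pressure). Bernoulli: P₁ + ρg h = P_atm + ½ρv₂².
With P₁ − P_atm = 215000 Pa, v₂ = √(2gh + 2ΔP/ρ) = √(2·9.8·10.07 + 2·215000/790.5) = 27.23 m/s.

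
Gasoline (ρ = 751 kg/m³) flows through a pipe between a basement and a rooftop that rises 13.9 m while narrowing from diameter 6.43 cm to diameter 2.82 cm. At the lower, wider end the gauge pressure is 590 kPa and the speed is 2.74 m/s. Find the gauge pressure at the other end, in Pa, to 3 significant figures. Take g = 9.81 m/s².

The volume flow rate is constant, so v₂ = (A₁/A₂)v₁ = (32.5/6.25)·2.74 = 14.2 m/s.
Applying Bernoulli between the two ends and solving for P₂: P₂ = P₁ + ½ρ(v₁² − v₂²) − ρgΔh.
P₂ = 590000 + ½·751·(2.74² − 14.2²) − 751·9.81·(+13.9) = 590000 + (-73400) − (102000) = 414000 Pa.

P₂ ≈ 414000 Pa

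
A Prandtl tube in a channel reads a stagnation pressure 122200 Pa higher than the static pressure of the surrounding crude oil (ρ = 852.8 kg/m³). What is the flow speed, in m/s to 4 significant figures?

Bernoulli between the free stream and the stagnation point: ½ρv² = P_stag − P_static.
v = √(2ΔP/ρ) = √(2·122200/852.8) = 16.93 m/s.

16.93 m/s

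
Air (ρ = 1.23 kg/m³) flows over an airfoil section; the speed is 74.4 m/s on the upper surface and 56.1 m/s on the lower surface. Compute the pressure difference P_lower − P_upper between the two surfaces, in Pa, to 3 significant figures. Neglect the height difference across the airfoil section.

ΔP = 1470 Pa

With negligible Δh, P + ½ρv² is constant, so P_low − P_up = ½ρ(v_up² − v_low²).
ΔP = ½·1.23·(74.4² − 56.1²) = 1470 Pa.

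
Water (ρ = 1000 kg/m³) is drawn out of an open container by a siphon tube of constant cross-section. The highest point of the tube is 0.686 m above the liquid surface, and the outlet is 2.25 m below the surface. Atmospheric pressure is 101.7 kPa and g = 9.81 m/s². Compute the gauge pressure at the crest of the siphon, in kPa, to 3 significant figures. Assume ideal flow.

P_gauge ≈ -28.8 kPa

The outlet speed comes from Torricelli: v = √(2g·2.25) = 6.64 m/s.
The bore is uniform, so the speed at the crest is the same v. Bernoulli surface→crest: P_atm = P_top + ½ρv² + ρg·h_top.
P_top = 101700 − ½·1000·6.64² − 1000·9.81·0.686 = 72900 Pa. So P_gauge = P_top − P_atm = -28800 Pa.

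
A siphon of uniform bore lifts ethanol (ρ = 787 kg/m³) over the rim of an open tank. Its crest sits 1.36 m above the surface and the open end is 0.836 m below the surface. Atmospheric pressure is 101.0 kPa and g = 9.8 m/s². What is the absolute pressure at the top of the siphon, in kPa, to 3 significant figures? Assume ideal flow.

P_top ≈ 84.1 kPa

Bernoulli surface→outlet gives ½v² = g·h_out, so v = √(2·9.8·0.836) = 4.05 m/s.
With constant cross-section the crest speed equals v; applying Bernoulli from the surface up to the crest, P_top = P_atm − ½ρv² − ρg·h_top.
P_top = 101000 − ½·787·4.05² − 787·9.8·1.36 = 84100 Pa.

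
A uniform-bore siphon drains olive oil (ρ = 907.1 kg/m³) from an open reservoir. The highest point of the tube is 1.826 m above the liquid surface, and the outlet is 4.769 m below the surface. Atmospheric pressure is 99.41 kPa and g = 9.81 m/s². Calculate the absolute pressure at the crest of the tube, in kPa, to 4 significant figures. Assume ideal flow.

P_top ≈ 40.72 kPa

The outlet speed comes from Torricelli: v = √(2g·4.769) = 9.673 m/s.
Continuity keeps v the same throughout the tube; from surface to crest, P_atm + 0 = P_top + ½ρv² + ρg·h_top.
P_top = 99410 − ½·907.1·9.673² − 907.1·9.81·1.826 = 40720 Pa.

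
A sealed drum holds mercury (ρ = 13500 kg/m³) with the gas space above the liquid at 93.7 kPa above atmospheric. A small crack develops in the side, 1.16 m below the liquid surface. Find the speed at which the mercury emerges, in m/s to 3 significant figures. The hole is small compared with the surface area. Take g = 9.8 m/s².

v = 6.05 m/s

Take point 1 at the surface (v₁ ≈ 0) and point 2 at the hole (at atmospheric pressure). Bernoulli: P₁ + ρg h = P_atm + ½ρv₂².
With P₁ − P_atm = 93700 Pa, v₂ = √(2gh + 2ΔP/ρ) = √(2·9.8·1.16 + 2·93700/13500) = 6.05 m/s.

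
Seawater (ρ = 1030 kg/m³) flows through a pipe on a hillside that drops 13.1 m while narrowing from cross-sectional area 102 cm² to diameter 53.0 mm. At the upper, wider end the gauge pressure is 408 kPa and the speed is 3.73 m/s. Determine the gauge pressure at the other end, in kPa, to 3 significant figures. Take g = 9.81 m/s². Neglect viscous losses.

Continuity gives A₁v₁ = A₂v₂, so v₂ = (102 cm²)/(22.1 cm²) × 3.73 m/s = 17.2 m/s.
Applying Bernoulli between the two ends and solving for P₂: P₂ = P₁ + ½ρ(v₁² − v₂²) − ρgΔh.
P₂ = 408000 + ½·1030·(3.73² − 17.2²) − 1030·9.81·(−13.1) = 408000 + (-146000) − (-132000) = 394000 Pa.

P₂ ≈ 394 kPa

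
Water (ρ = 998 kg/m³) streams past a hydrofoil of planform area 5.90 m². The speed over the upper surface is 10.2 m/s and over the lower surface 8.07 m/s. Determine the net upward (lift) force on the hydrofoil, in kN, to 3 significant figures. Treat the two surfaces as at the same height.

F ≈ 115 kN

From P + ½ρv² = const at equal height, P_low − P_up = ½ρ(v_up² − v_low²).
ΔP = ½·998·(10.2² − 8.07²) = 19400 Pa.
Lift = ΔP · A = 19400 × 5.90 = 115000 N.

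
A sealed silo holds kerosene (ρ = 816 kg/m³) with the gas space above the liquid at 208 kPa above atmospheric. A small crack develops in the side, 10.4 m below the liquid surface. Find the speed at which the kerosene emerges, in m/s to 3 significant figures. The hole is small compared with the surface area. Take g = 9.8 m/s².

Take point 1 at the surface (v₁ ≈ 0) and point 2 at the hole (at atmospheric pressure). Bernoulli: P₁ + ρg h = P_atm + ½ρv₂².
With P₁ − P_atm = 208000 Pa, v₂ = √(2gh + 2ΔP/ρ) = √(2·9.8·10.4 + 2·208000/816) = 26.7 m/s.

v ≈ 26.7 m/s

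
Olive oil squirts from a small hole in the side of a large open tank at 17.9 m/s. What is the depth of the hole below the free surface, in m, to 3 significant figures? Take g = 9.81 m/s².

For a small hole in a large open tank, ½v² = gh, giving h = v²/(2g).
h = 17.9²/(2·9.81) = 320/19.62 = 16.3 m.

h = 16.3 m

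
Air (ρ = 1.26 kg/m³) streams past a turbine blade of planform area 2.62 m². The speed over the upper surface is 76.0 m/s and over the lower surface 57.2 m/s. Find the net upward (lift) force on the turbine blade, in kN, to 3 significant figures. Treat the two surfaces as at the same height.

F = 4.13 kN

With equal heights on the two surfaces, Bernoulli gives P_lower − P_upper = ½ρ(v_upper² − v_lower²).
ΔP = ½·1.26·(76.0² − 57.2²) = 1580 Pa.
Lift = ΔP · A = 1580 × 2.62 = 4130 N.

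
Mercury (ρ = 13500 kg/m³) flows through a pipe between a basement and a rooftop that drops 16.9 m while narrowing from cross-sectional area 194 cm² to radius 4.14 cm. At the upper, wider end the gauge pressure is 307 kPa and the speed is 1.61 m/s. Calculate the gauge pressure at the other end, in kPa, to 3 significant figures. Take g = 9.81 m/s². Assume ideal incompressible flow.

P₂ = 2340 kPa

By continuity, v₂ = v₁·A₁/A₂ = 1.61·(194/53.8) = 5.80 m/s.
Applying Bernoulli between the two ends and solving for P₂: P₂ = P₁ + ½ρ(v₁² − v₂²) − ρgΔh.
P₂ = 307000 + ½·13500·(1.61² − 5.80²) − 13500·9.81·(−16.9) = 307000 + (-210000) − (-2240000) = 2340000 Pa.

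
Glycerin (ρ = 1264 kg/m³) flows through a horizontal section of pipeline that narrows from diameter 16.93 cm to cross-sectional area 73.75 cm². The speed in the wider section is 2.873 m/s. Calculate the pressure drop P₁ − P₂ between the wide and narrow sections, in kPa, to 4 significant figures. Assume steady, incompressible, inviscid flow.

The volume flow rate is constant, so v₂ = (A₁/A₂)v₁ = (225.1/73.75)·2.873 = 8.770 m/s.
With no height change, Bernoulli's equation is P₁ + ½ρv₁² = P₂ + ½ρv₂².
P₁ − P₂ = ½·1264·(8.770² − 2.873²) = ½·1264·68.65 = 43390 Pa.

43.39 kPa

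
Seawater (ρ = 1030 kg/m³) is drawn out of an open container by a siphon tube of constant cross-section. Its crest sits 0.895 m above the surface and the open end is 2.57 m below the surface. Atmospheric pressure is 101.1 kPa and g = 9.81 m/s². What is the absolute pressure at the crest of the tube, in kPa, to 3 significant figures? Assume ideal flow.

P_top ≈ 66.1 kPa

Bernoulli surface→outlet gives ½v² = g·h_out, so v = √(2·9.81·2.57) = 7.10 m/s.
The bore is uniform, so the speed at the crest is the same v. Bernoulli surface→crest: P_atm = P_top + ½ρv² + ρg·h_top.
P_top = 101100 − ½·1030·7.10² − 1030·9.81·0.895 = 66100 Pa.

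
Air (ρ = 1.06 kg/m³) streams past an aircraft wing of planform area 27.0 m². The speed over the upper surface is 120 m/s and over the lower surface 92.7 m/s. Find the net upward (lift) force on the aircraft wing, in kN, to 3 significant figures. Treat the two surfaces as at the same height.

83.1 kN

From P + ½ρv² = const at equal height, P_low − P_up = ½ρ(v_up² − v_low²).
ΔP = ½·1.06·(120² − 92.7²) = 3080 Pa.
Lift = ΔP · A = 3080 × 27.0 = 83100 N.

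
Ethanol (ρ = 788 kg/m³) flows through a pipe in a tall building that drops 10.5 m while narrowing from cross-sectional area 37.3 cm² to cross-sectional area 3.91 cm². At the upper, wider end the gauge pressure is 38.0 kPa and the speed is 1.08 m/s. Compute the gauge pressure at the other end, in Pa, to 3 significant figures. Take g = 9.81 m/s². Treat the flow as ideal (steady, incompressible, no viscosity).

P₂ ≈ 77800 Pa

By continuity, v₂ = v₁·A₁/A₂ = 1.08·(37.3/3.91) = 10.3 m/s.
Bernoulli: P₁ + ½ρv₁² + ρg h₁ = P₂ + ½ρv₂² + ρg h₂, so P₂ = P₁ + ½ρ(v₁² − v₂²) − ρg(h₂ − h₁).
P₂ = 38000 + ½·788·(1.08² − 10.3²) − 788·9.81·(−10.5) = 38000 + (-41400) − (-81200) = 77800 Pa.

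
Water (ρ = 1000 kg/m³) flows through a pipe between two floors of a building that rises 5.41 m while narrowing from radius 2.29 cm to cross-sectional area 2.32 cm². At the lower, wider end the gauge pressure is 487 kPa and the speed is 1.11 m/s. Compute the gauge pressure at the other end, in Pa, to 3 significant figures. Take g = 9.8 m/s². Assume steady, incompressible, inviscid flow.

Continuity gives A₁v₁ = A₂v₂, so v₂ = (16.5 cm²)/(2.32 cm²) × 1.11 m/s = 7.88 m/s.
Energy conservation along the streamline gives P₂ = P₁ − ½ρ(v₂² − v₁²) − ρg(h₂ − h₁).
P₂ = 487000 + ½·1000·(1.11² − 7.88²) − 1000·9.8·(+5.41) = 487000 + (-30400) − (53000) = 404000 Pa.

404000 Pa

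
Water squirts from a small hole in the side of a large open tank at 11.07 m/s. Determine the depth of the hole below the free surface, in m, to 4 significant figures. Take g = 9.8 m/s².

6.252 m

Torricelli: v = √(2gh), so h = v²/(2g).
h = 11.07²/(2·9.8) = 122.5/19.60 = 6.252 m.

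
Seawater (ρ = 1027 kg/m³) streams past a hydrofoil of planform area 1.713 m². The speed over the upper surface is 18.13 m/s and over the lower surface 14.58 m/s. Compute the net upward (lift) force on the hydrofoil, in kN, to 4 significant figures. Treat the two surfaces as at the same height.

F = 102.1 kN

From P + ½ρv² = const at equal height, P_low − P_up = ½ρ(v_up² − v_low²).
ΔP = ½·1027·(18.13² − 14.58²) = 59630 Pa.
Lift = ΔP · A = 59630 × 1.713 = 102100 N.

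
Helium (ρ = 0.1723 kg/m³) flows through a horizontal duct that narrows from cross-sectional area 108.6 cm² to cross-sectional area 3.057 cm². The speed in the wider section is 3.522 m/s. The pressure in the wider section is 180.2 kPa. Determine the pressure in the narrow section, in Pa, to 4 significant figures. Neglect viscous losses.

Mass conservation (A₁v₁ = A₂v₂) gives v₂ = 3.522 × 108.6/3.057 = 125.1 m/s.
Bernoulli (h₁ = h₂): P₁ − P₂ = ½ρ(v₂² − v₁²).
P₂ = P₁ − ½ρ(v₂² − v₁²) = 180200 − ½·0.1723·(125.1² − 3.522²) = 180200 − 1348 = 178900 Pa.

P₂ ≈ 178900 Pa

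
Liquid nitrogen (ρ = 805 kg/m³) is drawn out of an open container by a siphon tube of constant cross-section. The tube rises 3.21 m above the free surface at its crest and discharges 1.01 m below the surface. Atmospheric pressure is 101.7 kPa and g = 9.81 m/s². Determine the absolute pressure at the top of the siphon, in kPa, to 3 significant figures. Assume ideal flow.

P_top = 68.4 kPa

From the surface to the outlet (both open to atmosphere, surface at rest): v = √(2g·h_out) = √(2·9.81·1.01) = 4.45 m/s.
Continuity keeps v the same throughout the tube; from surface to crest, P_atm + 0 = P_top + ½ρv² + ρg·h_top.
P_top = 101700 − ½·805·4.45² − 805·9.81·3.21 = 68400 Pa.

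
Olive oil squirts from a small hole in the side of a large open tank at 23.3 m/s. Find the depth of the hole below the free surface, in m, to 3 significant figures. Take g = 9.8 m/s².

Inverting v = √(2gh) gives h = v² / 2g.
h = 23.3²/(2·9.8) = 543/19.60 = 27.7 m.

h ≈ 27.7 m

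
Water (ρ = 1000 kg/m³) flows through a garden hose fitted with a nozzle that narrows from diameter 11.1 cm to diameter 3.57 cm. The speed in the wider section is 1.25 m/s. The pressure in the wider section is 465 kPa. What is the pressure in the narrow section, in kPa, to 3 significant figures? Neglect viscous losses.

393 kPa

Mass conservation (A₁v₁ = A₂v₂) gives v₂ = 1.25 × 96.8/10.0 = 12.1 m/s.
With no height change, Bernoulli's equation is P₁ + ½ρv₁² = P₂ + ½ρv₂².
P₂ = P₁ − ½ρ(v₂² − v₁²) = 465000 − ½·1000·(12.1² − 1.25²) = 465000 − 72200 = 393000 Pa.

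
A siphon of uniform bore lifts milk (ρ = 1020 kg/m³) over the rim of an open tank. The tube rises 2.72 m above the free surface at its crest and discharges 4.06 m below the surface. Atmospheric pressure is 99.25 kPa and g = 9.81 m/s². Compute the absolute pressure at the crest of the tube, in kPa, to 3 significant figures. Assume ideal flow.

The outlet speed comes from Torricelli: v = √(2g·4.06) = 8.93 m/s.
Continuity keeps v the same throughout the tube; from surface to crest, P_atm + 0 = P_top + ½ρv² + ρg·h_top.
P_top = 99250 − ½·1020·8.93² − 1020·9.81·2.72 = 31400 Pa.

31.4 kPa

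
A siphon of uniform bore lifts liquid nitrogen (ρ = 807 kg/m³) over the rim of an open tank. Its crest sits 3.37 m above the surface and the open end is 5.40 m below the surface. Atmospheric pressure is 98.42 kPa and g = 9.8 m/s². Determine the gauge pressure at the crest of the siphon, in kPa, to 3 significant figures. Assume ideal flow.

-69.4 kPa

Bernoulli surface→outlet gives ½v² = g·h_out, so v = √(2·9.8·5.40) = 10.3 m/s.
With constant cross-section the crest speed equals v; applying Bernoulli from the surface up to the crest, P_top = P_atm − ½ρv² − ρg·h_top.
P_top = 98420 − ½·807·10.3² − 807·9.8·3.37 = 29100 Pa. So P_gauge = P_top − P_atm = -69400 Pa.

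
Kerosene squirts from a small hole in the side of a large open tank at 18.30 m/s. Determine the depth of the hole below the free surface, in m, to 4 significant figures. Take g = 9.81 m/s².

Torricelli: v = √(2gh), so h = v²/(2g).
h = 18.30²/(2·9.81) = 334.9/19.62 = 17.07 m.

h = 17.07 m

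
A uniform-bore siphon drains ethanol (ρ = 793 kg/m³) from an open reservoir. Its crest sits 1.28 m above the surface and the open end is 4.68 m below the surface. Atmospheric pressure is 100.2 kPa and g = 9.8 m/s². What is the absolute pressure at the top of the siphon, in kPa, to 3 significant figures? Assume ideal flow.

From the surface to the outlet (both open to atmosphere, surface at rest): v = √(2g·h_out) = √(2·9.8·4.68) = 9.58 m/s.
With constant cross-section the crest speed equals v; applying Bernoulli from the surface up to the crest, P_top = P_atm − ½ρv² − ρg·h_top.
P_top = 100200 − ½·793·9.58² − 793·9.8·1.28 = 53900 Pa.

P_top ≈ 53.9 kPa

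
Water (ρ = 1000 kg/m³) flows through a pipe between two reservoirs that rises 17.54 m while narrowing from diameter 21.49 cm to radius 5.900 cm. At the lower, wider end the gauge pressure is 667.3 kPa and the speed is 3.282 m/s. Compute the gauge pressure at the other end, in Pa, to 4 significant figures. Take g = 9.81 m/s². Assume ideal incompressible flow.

By continuity, v₂ = v₁·A₁/A₂ = 3.282·(362.7/109.4) = 10.89 m/s.
Energy conservation along the streamline gives P₂ = P₁ − ½ρ(v₂² − v₁²) − ρg(h₂ − h₁).
P₂ = 667300 + ½·1000·(3.282² − 10.89²) − 1000·9.81·(+17.54) = 667300 + (-53860) − (172100) = 441400 Pa.

P₂ = 441400 Pa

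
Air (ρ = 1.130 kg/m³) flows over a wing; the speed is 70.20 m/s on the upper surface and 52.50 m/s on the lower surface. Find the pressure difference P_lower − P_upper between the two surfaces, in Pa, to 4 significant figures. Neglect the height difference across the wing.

ΔP ≈ 1227 Pa

With negligible Δh, P + ½ρv² is constant, so P_low − P_up = ½ρ(v_up² − v_low²).
ΔP = ½·1.130·(70.20² − 52.50²) = 1227 Pa.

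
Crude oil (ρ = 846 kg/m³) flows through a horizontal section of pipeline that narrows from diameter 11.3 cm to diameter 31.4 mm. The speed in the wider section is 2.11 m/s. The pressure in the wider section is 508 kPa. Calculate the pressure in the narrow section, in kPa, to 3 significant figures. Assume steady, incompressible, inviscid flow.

P₂ = 194 kPa

The volume flow rate is constant, so v₂ = (A₁/A₂)v₁ = (100/7.74)·2.11 = 27.3 m/s.
Along the horizontal streamline, P + ½ρv² is constant.
P₂ = P₁ − ½ρ(v₂² − v₁²) = 508000 − ½·846·(27.3² − 2.11²) = 508000 − 314000 = 194000 Pa.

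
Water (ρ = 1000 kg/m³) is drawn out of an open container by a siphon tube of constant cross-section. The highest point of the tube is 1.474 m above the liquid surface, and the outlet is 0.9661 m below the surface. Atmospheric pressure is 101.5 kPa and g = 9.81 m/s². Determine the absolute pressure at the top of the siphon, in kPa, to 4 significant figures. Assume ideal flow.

Bernoulli surface→outlet gives ½v² = g·h_out, so v = √(2·9.81·0.9661) = 4.354 m/s.
Continuity keeps v the same throughout the tube; from surface to crest, P_atm + 0 = P_top + ½ρv² + ρg·h_top.
P_top = 101500 − ½·1000·4.354² − 1000·9.81·1.474 = 77560 Pa.

P_top ≈ 77.56 kPa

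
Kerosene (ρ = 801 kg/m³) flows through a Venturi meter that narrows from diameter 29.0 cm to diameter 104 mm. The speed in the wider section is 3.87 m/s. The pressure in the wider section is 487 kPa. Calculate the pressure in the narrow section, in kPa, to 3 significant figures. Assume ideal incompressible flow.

Mass conservation (A₁v₁ = A₂v₂) gives v₂ = 3.87 × 661/84.9 = 30.1 m/s.
With no height change, Bernoulli's equation is P₁ + ½ρv₁² = P₂ + ½ρv₂².
P₂ = P₁ − ½ρ(v₂² − v₁²) = 487000 − ½·801·(30.1² − 3.87²) = 487000 − 357000 = 130000 Pa.

P₂ ≈ 130 kPa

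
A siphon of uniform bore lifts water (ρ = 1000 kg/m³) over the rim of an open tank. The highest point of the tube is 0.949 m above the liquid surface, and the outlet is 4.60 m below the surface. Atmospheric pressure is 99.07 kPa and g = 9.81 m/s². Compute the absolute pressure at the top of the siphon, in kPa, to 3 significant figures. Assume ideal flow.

P_top ≈ 44.6 kPa

Bernoulli surface→outlet gives ½v² = g·h_out, so v = √(2·9.81·4.60) = 9.50 m/s.
Continuity keeps v the same throughout the tube; from surface to crest, P_atm + 0 = P_top + ½ρv² + ρg·h_top.
P_top = 99070 − ½·1000·9.50² − 1000·9.81·0.949 = 44600 Pa.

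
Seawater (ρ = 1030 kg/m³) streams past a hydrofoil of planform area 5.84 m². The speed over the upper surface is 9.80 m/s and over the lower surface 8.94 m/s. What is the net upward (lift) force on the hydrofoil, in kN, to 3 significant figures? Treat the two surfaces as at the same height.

F ≈ 48.5 kN

From P + ½ρv² = const at equal height, P_low − P_up = ½ρ(v_up² − v_low²).
ΔP = ½·1030·(9.80² − 8.94²) = 8300 Pa.
Lift = ΔP · A = 8300 × 5.84 = 48500 N.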